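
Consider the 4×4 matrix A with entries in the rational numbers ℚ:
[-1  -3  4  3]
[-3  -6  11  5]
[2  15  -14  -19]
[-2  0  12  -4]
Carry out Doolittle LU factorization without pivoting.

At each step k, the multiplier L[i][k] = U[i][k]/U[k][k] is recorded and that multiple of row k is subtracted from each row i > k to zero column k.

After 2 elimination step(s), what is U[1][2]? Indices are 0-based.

[col 0] pivot -1
  R1 -= 3*R0 → (0, 3, -1, -4)  (L[1][0] := 3)
  R2 -= -2*R0 → (0, 9, -6, -13)  (L[2][0] := -2)
  R3 -= 2*R0 → (0, 6, 4, -10)  (L[3][0] := 2)
[col 1] pivot 3
  R2 -= 3*R1 → (0, 0, -3, -1)  (L[2][1] := 3)
  R3 -= 2*R1 → (0, 0, 6, -2)  (L[3][1] := 2)

U[1][2] = -1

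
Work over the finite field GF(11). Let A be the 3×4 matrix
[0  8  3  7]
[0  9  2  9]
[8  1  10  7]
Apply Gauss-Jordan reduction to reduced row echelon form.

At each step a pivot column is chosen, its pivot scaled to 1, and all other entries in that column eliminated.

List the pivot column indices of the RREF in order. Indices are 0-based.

pivot columns: 0, 1, 3

pivot(0,0): swap R0↔R2
pivot(0,0)=8: scale R0 → (1, 7, 4, 5)
pivot(1,1)=9: scale R1 → (0, 1, 10, 1)
  clear (0,1): R0 −= (7)R1 → (1, 0, 0, 9)
  clear (2,1): R2 −= (8)R1 → (0, 0, 0, 10)
col 2: no nonzero at/below row 2; advance.
pivot(2,3)=10: scale R2 → (0, 0, 0, 1)
  clear (0,3): R0 −= (9)R2 → (1, 0, 0, 0)
  clear (1,3): R1 −= (1)R2 → (0, 1, 10, 0)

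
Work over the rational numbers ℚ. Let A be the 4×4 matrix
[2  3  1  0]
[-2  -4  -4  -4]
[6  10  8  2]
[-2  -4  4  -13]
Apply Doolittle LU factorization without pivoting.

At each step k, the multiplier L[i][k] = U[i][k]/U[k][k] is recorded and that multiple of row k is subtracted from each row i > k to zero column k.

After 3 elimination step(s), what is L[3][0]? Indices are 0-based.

[col 0] pivot 2
  R1 -= -1*R0 → (0, -1, -3, -4)  (L[1][0] := -1)
  R2 -= 3*R0 → (0, 1, 5, 2)  (L[2][0] := 3)
  R3 -= -1*R0 → (0, -1, 5, -13)  (L[3][0] := -1)
[col 1] pivot -1
  R2 -= -1*R1 → (0, 0, 2, -2)  (L[2][1] := -1)
  R3 -= 1*R1 → (0, 0, 8, -9)  (L[3][1] := 1)
[col 2] pivot 2
  R3 -= 4*R2 → (0, 0, 0, -1)  (L[3][2] := 4)

L[3][0] = -1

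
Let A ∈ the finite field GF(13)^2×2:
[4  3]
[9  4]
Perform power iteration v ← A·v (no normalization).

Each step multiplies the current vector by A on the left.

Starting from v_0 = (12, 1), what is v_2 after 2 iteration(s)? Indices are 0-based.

v_2 = (7, 10)

v_0 = (12, 1).
v_1 = A·v_0 = (12, 8).
v_2 = A·v_1 = (7, 10).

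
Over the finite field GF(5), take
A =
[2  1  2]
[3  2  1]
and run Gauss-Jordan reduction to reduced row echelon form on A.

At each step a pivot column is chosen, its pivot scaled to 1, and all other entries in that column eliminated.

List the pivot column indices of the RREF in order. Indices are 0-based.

pivot columns: 0, 1

pivot(0,0)=2: scale R0 → (1, 3, 1)
  clear (1,0): R1 −= (3)R0 → (0, 3, 3)
pivot(1,1)=3: scale R1 → (0, 1, 1)
  clear (0,1): R0 −= (3)R1 → (1, 0, 3)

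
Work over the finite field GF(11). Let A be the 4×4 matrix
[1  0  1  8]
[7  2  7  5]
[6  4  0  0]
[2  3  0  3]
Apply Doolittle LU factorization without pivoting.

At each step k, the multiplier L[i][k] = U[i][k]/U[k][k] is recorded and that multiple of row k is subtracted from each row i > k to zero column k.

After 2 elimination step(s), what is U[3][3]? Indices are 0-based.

U[3][3] = 3

k=0: U[0][0]=1
  eliminate (1,0): mult=7, new row 1: (0, 2, 0, 4); set L[1][0]=7
  eliminate (2,0): mult=6, new row 2: (0, 4, 5, 7); set L[2][0]=6
  eliminate (3,0): mult=2, new row 3: (0, 3, 9, 9); set L[3][0]=2
k=1: U[1][1]=2
  eliminate (2,1): mult=2, new row 2: (0, 0, 5, 10); set L[2][1]=2
  eliminate (3,1): mult=7, new row 3: (0, 0, 9, 3); set L[3][1]=7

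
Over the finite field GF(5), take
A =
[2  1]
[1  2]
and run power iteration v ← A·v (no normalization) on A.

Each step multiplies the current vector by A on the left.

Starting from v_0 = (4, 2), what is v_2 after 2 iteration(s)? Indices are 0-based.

v_0 = (4, 2).
v_1 = A·v_0 = (0, 3).
v_2 = A·v_1 = (3, 1).

v_2 = (3, 1)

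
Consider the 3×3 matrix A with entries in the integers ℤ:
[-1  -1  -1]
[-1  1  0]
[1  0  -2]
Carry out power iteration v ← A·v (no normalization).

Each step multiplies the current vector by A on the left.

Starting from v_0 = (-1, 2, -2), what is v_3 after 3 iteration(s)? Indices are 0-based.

v_3 = (10, 9, 3)

v_0 = (-1, 2, -2).
v_1 = A·v_0 = (1, 3, 3).
v_2 = A·v_1 = (-7, 2, -5).
v_3 = A·v_2 = (10, 9, 3).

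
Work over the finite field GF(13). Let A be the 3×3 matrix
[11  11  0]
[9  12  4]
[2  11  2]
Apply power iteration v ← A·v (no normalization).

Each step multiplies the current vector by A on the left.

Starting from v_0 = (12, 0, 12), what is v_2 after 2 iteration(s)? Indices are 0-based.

v_0 = (12, 0, 12).
v_1 = A·v_0 = (2, 0, 9).
v_2 = A·v_1 = (9, 2, 9).

v_2 = (9, 2, 9)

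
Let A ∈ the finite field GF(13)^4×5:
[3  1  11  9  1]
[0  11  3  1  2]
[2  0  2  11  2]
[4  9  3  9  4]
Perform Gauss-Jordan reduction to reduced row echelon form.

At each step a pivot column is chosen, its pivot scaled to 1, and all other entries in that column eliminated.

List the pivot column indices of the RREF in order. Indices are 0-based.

[1] R0 /= 3  ⇒  (1, 9, 8, 3, 9)
     R2 -= 2·R0  ⇒  (0, 8, 12, 5, 10)
     R3 -= 4·R0  ⇒  (0, 12, 10, 10, 7)
[2] R1 /= 11  ⇒  (0, 1, 5, 6, 12)
     R0 -= 9·R1  ⇒  (1, 0, 2, 1, 5)
     R2 -= 8·R1  ⇒  (0, 0, 11, 9, 5)
     R3 -= 12·R1  ⇒  (0, 0, 2, 3, 6)
[3] R2 /= 11  ⇒  (0, 0, 1, 2, 4)
     R0 -= 2·R2  ⇒  (1, 0, 0, 10, 10)
     R1 -= 5·R2  ⇒  (0, 1, 0, 9, 5)
     R3 -= 2·R2  ⇒  (0, 0, 0, 12, 11)
[4] R3 /= 12  ⇒  (0, 0, 0, 1, 2)
     R0 -= 10·R3  ⇒  (1, 0, 0, 0, 3)
     R1 -= 9·R3  ⇒  (0, 1, 0, 0, 0)
     R2 -= 2·R3  ⇒  (0, 0, 1, 0, 0)

pivot columns: 0, 1, 2, 3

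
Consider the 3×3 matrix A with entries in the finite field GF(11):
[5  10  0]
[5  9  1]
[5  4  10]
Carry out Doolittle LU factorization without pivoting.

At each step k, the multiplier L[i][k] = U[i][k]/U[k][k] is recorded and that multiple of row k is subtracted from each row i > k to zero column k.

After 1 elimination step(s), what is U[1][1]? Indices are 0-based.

k=0: U[0][0]=5
  eliminate (1,0): mult=1, new row 1: (0, 10, 1); set L[1][0]=1
  eliminate (2,0): mult=1, new row 2: (0, 5, 10); set L[2][0]=1

U[1][1] = 10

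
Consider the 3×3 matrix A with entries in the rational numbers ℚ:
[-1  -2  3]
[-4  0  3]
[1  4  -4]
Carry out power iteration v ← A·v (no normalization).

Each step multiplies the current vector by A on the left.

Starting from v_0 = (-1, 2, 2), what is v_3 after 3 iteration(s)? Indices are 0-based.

v_3 = (197, 245, -274)

v_0 = (-1, 2, 2).
v_1 = A·v_0 = (3, 10, -1).
v_2 = A·v_1 = (-26, -15, 47).
v_3 = A·v_2 = (197, 245, -274).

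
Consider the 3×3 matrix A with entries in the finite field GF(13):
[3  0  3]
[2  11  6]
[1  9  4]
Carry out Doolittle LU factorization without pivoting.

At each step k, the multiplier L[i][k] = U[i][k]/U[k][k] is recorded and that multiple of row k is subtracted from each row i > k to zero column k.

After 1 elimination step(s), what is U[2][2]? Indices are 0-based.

U[2][2] = 3

Step 1: pivot at (0,0) is 3.
  row1 ← row1 − (5)·row0  ⇒  L[1][0]=5, U row1=(0, 11, 4)
  row2 ← row2 − (9)·row0  ⇒  L[2][0]=9, U row2=(0, 9, 3)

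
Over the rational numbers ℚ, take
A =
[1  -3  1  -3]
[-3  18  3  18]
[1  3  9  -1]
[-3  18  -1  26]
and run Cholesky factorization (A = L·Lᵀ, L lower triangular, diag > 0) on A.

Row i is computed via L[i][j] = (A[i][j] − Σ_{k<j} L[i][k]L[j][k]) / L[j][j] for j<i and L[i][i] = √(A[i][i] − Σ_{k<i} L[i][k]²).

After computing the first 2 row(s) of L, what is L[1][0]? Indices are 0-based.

L[1][0] = -3

Step 1: L[0][0] = √(1) = 1.
  L[1][0] = (-3) / L[0][0] = -3.
Step 2: L[1][1] = √(9) = 3.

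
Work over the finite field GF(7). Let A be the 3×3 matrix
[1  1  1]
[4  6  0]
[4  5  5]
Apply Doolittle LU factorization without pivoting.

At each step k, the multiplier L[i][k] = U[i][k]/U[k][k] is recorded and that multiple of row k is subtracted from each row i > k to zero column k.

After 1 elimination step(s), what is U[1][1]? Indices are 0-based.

U[1][1] = 2

[col 0] pivot 1
  R1 -= 4*R0 → (0, 2, 3)  (L[1][0] := 4)
  R2 -= 4*R0 → (0, 1, 1)  (L[2][0] := 4)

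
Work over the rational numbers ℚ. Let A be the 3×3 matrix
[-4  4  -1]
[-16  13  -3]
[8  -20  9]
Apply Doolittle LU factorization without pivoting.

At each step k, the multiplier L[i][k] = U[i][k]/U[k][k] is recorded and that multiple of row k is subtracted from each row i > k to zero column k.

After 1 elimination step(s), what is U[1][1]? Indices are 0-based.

k=0: U[0][0]=-4
  eliminate (1,0): mult=4, new row 1: (0, -3, 1); set L[1][0]=4
  eliminate (2,0): mult=-2, new row 2: (0, -12, 7); set L[2][0]=-2

U[1][1] = -3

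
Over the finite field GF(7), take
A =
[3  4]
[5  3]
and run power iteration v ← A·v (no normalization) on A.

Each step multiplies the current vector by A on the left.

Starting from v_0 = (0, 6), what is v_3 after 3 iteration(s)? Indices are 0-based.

v_0 = (0, 6).
v_1 = A·v_0 = (3, 4).
v_2 = A·v_1 = (4, 6).
v_3 = A·v_2 = (1, 3).

v_3 = (1, 3)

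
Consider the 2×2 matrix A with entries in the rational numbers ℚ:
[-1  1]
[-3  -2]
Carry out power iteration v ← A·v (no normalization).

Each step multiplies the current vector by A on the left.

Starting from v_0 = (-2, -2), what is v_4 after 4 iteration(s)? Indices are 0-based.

v_0 = (-2, -2).
v_1 = A·v_0 = (0, 10).
v_2 = A·v_1 = (10, -20).
v_3 = A·v_2 = (-30, 10).
v_4 = A·v_3 = (40, 70).

v_4 = (40, 70)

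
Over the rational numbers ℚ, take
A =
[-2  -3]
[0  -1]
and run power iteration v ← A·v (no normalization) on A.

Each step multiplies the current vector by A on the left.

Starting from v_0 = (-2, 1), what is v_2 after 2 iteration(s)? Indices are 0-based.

v_0 = (-2, 1).
v_1 = A·v_0 = (1, -1).
v_2 = A·v_1 = (1, 1).

v_2 = (1, 1)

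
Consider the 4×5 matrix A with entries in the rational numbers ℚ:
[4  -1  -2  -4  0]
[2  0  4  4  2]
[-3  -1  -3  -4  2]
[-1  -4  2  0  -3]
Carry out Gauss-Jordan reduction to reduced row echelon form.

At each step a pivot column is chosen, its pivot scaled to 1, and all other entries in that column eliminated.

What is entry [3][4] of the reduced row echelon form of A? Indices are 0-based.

pivot(0,0)=4: scale R0 → (1, -1/4, -1/2, -1, 0)
  clear (1,0): R1 −= (2)R0 → (0, 1/2, 5, 6, 2)
  clear (2,0): R2 −= (-3)R0 → (0, -7/4, -9/2, -7, 2)
  clear (3,0): R3 −= (-1)R0 → (0, -17/4, 3/2, -1, -3)
pivot(1,1)=1/2: scale R1 → (0, 1, 10, 12, 4)
  clear (0,1): R0 −= (-1/4)R1 → (1, 0, 2, 2, 1)
  clear (2,1): R2 −= (-7/4)R1 → (0, 0, 13, 14, 9)
  clear (3,1): R3 −= (-17/4)R1 → (0, 0, 44, 50, 14)
pivot(2,2)=13: scale R2 → (0, 0, 1, 14/13, 9/13)
  clear (0,2): R0 −= (2)R2 → (1, 0, 0, -2/13, -5/13)
  clear (1,2): R1 −= (10)R2 → (0, 1, 0, 16/13, -38/13)
  clear (3,2): R3 −= (44)R2 → (0, 0, 0, 34/13, -214/13)
pivot(3,3)=34/13: scale R3 → (0, 0, 0, 1, -107/17)
  clear (0,3): R0 −= (-2/13)R3 → (1, 0, 0, 0, -23/17)
  clear (1,3): R1 −= (16/13)R3 → (0, 1, 0, 0, 82/17)
  clear (2,3): R2 −= (14/13)R3 → (0, 0, 1, 0, 127/17)

M[3][4] = -107/17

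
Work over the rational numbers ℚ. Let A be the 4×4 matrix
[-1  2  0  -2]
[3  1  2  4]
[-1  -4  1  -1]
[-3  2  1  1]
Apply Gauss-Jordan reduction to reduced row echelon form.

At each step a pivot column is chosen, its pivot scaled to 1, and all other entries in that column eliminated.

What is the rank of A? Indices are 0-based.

pivot(0,0)=-1: scale R0 → (1, -2, 0, 2)
  clear (1,0): R1 −= (3)R0 → (0, 7, 2, -2)
  clear (2,0): R2 −= (-1)R0 → (0, -6, 1, 1)
  clear (3,0): R3 −= (-3)R0 → (0, -4, 1, 7)
pivot(1,1)=7: scale R1 → (0, 1, 2/7, -2/7)
  clear (0,1): R0 −= (-2)R1 → (1, 0, 4/7, 10/7)
  clear (2,1): R2 −= (-6)R1 → (0, 0, 19/7, -5/7)
  clear (3,1): R3 −= (-4)R1 → (0, 0, 15/7, 41/7)
pivot(2,2)=19/7: scale R2 → (0, 0, 1, -5/19)
  clear (0,2): R0 −= (4/7)R2 → (1, 0, 0, 30/19)
  clear (1,2): R1 −= (2/7)R2 → (0, 1, 0, -4/19)
  clear (3,2): R3 −= (15/7)R2 → (0, 0, 0, 122/19)
pivot(3,3)=122/19: scale R3 → (0, 0, 0, 1)
  clear (0,3): R0 −= (30/19)R3 → (1, 0, 0, 0)
  clear (1,3): R1 −= (-4/19)R3 → (0, 1, 0, 0)
  clear (2,3): R2 −= (-5/19)R3 → (0, 0, 1, 0)

rank = 4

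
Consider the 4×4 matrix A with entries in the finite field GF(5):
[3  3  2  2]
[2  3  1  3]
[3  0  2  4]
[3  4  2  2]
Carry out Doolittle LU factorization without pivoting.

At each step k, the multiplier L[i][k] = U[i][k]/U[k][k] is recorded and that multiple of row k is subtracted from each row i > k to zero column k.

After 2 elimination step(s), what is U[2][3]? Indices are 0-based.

[col 0] pivot 3
  R1 -= 4*R0 → (0, 1, 3, 0)  (L[1][0] := 4)
  R2 -= 1*R0 → (0, 2, 0, 2)  (L[2][0] := 1)
  R3 -= 1*R0 → (0, 1, 0, 0)  (L[3][0] := 1)
[col 1] pivot 1
  R2 -= 2*R1 → (0, 0, 4, 2)  (L[2][1] := 2)
  R3 -= 1*R1 → (0, 0, 2, 0)  (L[3][1] := 1)

U[2][3] = 2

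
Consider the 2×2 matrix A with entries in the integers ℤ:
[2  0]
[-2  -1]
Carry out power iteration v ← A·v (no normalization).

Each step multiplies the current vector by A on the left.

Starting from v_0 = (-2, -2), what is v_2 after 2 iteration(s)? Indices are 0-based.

v_2 = (-8, 2)

v_0 = (-2, -2).
v_1 = A·v_0 = (-4, 6).
v_2 = A·v_1 = (-8, 2).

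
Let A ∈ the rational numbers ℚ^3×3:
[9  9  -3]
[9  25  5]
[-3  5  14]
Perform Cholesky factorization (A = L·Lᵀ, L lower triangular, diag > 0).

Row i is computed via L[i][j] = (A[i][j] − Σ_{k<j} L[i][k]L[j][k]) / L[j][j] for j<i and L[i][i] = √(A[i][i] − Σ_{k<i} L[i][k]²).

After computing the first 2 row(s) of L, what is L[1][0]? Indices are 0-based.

L[1][0] = 3

Step 1: L[0][0] = √(9) = 3.
  L[1][0] = (9) / L[0][0] = 3.
Step 2: L[1][1] = √(16) = 4.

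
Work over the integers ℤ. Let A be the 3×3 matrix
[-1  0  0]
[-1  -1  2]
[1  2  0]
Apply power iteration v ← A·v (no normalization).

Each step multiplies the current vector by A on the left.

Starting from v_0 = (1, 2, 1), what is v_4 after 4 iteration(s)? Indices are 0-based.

v_4 = (1, 70, -39)

v_0 = (1, 2, 1).
v_1 = A·v_0 = (-1, -1, 5).
v_2 = A·v_1 = (1, 12, -3).
v_3 = A·v_2 = (-1, -19, 25).
v_4 = A·v_3 = (1, 70, -39).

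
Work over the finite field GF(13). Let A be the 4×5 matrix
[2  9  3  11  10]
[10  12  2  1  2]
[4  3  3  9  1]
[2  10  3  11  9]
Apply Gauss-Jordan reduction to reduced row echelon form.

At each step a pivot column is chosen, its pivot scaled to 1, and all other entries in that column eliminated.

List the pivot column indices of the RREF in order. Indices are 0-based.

[1] R0 /= 2  ⇒  (1, 11, 8, 12, 5)
     R1 -= 10·R0  ⇒  (0, 6, 0, 11, 4)
     R2 -= 4·R0  ⇒  (0, 11, 10, 0, 7)
     R3 -= 2·R0  ⇒  (0, 1, 0, 0, 12)
[2] R1 /= 6  ⇒  (0, 1, 0, 4, 5)
     R0 -= 11·R1  ⇒  (1, 0, 8, 7, 2)
     R2 -= 11·R1  ⇒  (0, 0, 10, 8, 4)
     R3 -= 1·R1  ⇒  (0, 0, 0, 9, 7)
[3] R2 /= 10  ⇒  (0, 0, 1, 6, 3)
     R0 -= 8·R2  ⇒  (1, 0, 0, 11, 4)
[4] R3 /= 9  ⇒  (0, 0, 0, 1, 8)
     R0 -= 11·R3  ⇒  (1, 0, 0, 0, 7)
     R1 -= 4·R3  ⇒  (0, 1, 0, 0, 12)
     R2 -= 6·R3  ⇒  (0, 0, 1, 0, 7)

pivot columns: 0, 1, 2, 3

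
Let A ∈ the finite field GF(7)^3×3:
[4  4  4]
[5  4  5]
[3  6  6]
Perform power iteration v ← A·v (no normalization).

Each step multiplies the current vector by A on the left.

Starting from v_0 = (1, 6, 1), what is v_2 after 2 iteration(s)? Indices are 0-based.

v_2 = (3, 3, 3)

v_0 = (1, 6, 1).
v_1 = A·v_0 = (4, 6, 3).
v_2 = A·v_1 = (3, 3, 3).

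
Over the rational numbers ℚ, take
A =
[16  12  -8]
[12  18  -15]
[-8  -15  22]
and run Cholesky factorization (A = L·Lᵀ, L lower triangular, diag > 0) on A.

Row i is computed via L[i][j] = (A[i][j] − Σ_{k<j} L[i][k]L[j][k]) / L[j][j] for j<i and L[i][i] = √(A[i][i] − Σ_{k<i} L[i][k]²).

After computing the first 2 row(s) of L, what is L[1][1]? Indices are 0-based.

L[1][1] = 3

Step 1: L[0][0] = √(16) = 4.
  L[1][0] = (12) / L[0][0] = 3.
Step 2: L[1][1] = √(9) = 3.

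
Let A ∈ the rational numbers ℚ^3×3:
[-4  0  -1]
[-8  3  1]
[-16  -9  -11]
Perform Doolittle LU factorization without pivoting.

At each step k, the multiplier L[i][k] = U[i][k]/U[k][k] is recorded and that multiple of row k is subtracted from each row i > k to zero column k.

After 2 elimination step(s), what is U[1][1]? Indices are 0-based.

[col 0] pivot -4
  R1 -= 2*R0 → (0, 3, 3)  (L[1][0] := 2)
  R2 -= 4*R0 → (0, -9, -7)  (L[2][0] := 4)
[col 1] pivot 3
  R2 -= -3*R1 → (0, 0, 2)  (L[2][1] := -3)

U[1][1] = 3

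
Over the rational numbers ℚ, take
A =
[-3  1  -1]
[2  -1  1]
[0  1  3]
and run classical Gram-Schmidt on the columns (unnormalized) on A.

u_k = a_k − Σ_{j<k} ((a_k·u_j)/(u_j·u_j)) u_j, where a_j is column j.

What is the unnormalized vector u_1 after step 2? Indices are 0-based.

Step 1: u_0 = a_0 = (-3, 2, 0).
Step 2: u_1 = a_1 − (-5/13)·u_0 = (-2/13, -3/13, 1).

u_1 = (-2/13, -3/13, 1)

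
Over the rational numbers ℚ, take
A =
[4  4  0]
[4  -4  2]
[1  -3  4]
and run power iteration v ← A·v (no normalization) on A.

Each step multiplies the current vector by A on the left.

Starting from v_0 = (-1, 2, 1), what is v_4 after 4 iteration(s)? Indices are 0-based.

v_4 = (-592, 1252, 516)

v_0 = (-1, 2, 1).
v_1 = A·v_0 = (4, -10, -3).
v_2 = A·v_1 = (-24, 50, 22).
v_3 = A·v_2 = (104, -252, -86).
v_4 = A·v_3 = (-592, 1252, 516).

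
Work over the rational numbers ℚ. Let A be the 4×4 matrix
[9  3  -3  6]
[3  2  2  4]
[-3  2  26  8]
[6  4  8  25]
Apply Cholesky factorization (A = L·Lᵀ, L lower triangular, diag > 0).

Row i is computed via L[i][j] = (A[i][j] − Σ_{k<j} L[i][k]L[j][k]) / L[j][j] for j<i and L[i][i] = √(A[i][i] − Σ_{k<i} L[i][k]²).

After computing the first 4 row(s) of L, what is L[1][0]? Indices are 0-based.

Step 1: L[0][0] = √(9) = 3.
  L[1][0] = (3) / L[0][0] = 1.
Step 2: L[1][1] = √(1) = 1.
  L[2][0] = (-3) / L[0][0] = -1.
  L[2][1] = (3) / L[1][1] = 3.
Step 3: L[2][2] = √(16) = 4.
  L[3][0] = (6) / L[0][0] = 2.
  L[3][1] = (2) / L[1][1] = 2.
  L[3][2] = (4) / L[2][2] = 1.
Step 4: L[3][3] = √(16) = 4.

L[1][0] = 1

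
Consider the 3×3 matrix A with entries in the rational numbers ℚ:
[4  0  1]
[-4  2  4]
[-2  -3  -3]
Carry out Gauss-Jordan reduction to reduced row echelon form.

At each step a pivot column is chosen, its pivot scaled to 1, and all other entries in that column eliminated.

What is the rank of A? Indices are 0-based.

step 1: normalize row 0 (÷4) = (1, 0, 1/4)
  row 1: subtract -4×row0 = (0, 2, 5)
  row 2: subtract -2×row0 = (0, -3, -5/2)
step 2: normalize row 1 (÷2) = (0, 1, 5/2)
  row 2: subtract -3×row1 = (0, 0, 5)
step 3: normalize row 2 (÷5) = (0, 0, 1)
  row 0: subtract 1/4×row2 = (1, 0, 0)
  row 1: subtract 5/2×row2 = (0, 1, 0)

rank = 3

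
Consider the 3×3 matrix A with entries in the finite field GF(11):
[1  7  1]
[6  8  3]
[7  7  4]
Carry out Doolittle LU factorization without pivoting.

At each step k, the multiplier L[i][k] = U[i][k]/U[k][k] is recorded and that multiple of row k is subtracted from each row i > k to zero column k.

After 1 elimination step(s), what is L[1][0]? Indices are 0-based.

L[1][0] = 6

k=0: U[0][0]=1
  eliminate (1,0): mult=6, new row 1: (0, 10, 8); set L[1][0]=6
  eliminate (2,0): mult=7, new row 2: (0, 2, 8); set L[2][0]=7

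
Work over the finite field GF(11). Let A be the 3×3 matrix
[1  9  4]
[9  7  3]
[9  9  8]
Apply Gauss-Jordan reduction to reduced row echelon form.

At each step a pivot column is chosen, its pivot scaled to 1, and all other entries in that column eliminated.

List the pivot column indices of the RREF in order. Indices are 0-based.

step 1: normalize row 0 (÷1) = (1, 9, 4)
  row 1: subtract 9×row0 = (0, 3, 0)
  row 2: subtract 9×row0 = (0, 5, 5)
step 2: normalize row 1 (÷3) = (0, 1, 0)
  row 0: subtract 9×row1 = (1, 0, 4)
  row 2: subtract 5×row1 = (0, 0, 5)
step 3: normalize row 2 (÷5) = (0, 0, 1)
  row 0: subtract 4×row2 = (1, 0, 0)

pivot columns: 0, 1, 2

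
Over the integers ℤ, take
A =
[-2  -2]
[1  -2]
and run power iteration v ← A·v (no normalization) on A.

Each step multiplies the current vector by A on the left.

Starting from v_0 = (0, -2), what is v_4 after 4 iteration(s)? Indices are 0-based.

v_4 = (-64, 56)

v_0 = (0, -2).
v_1 = A·v_0 = (4, 4).
v_2 = A·v_1 = (-16, -4).
v_3 = A·v_2 = (40, -8).
v_4 = A·v_3 = (-64, 56).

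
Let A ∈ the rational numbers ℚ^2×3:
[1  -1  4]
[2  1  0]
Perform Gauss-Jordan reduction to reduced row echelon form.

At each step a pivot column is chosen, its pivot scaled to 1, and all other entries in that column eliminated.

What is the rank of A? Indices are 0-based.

rank = 2

[1] R0 /= 1  ⇒  (1, -1, 4)
     R1 -= 2·R0  ⇒  (0, 3, -8)
[2] R1 /= 3  ⇒  (0, 1, -8/3)
     R0 -= -1·R1  ⇒  (1, 0, 4/3)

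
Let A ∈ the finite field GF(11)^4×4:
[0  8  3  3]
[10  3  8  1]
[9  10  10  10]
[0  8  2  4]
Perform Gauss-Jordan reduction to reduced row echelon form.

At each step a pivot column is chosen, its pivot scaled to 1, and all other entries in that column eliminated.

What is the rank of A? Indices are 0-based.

rank = 4

pivot(0,0): swap R0↔R1
pivot(0,0)=10: scale R0 → (1, 8, 3, 10)
  clear (2,0): R2 −= (9)R0 → (0, 4, 5, 8)
pivot(1,1)=8: scale R1 → (0, 1, 10, 10)
  clear (0,1): R0 −= (8)R1 → (1, 0, 0, 7)
  clear (2,1): R2 −= (4)R1 → (0, 0, 9, 1)
  clear (3,1): R3 −= (8)R1 → (0, 0, 10, 1)
pivot(2,2)=9: scale R2 → (0, 0, 1, 5)
  clear (1,2): R1 −= (10)R2 → (0, 1, 0, 4)
  clear (3,2): R3 −= (10)R2 → (0, 0, 0, 6)
pivot(3,3)=6: scale R3 → (0, 0, 0, 1)
  clear (0,3): R0 −= (7)R3 → (1, 0, 0, 0)
  clear (1,3): R1 −= (4)R3 → (0, 1, 0, 0)
  clear (2,3): R2 −= (5)R3 → (0, 0, 1, 0)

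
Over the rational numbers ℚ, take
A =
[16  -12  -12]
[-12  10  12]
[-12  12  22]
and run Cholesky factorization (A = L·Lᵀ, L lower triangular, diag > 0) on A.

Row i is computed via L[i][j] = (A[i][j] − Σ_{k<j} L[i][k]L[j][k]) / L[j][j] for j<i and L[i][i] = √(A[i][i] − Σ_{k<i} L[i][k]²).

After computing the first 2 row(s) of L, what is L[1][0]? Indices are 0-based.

Step 1: L[0][0] = √(16) = 4.
  L[1][0] = (-12) / L[0][0] = -3.
Step 2: L[1][1] = √(1) = 1.

L[1][0] = -3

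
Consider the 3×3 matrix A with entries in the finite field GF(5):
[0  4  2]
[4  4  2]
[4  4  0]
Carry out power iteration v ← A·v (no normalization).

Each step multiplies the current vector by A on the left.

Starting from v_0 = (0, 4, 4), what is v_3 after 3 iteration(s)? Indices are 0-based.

v_0 = (0, 4, 4).
v_1 = A·v_0 = (4, 4, 1).
v_2 = A·v_1 = (3, 4, 2).
v_3 = A·v_2 = (0, 2, 3).

v_3 = (0, 2, 3)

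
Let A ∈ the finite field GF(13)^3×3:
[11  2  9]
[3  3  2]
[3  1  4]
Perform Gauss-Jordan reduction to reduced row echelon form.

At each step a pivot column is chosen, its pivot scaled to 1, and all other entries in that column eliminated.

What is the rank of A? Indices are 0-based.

pivot(0,0)=11: scale R0 → (1, 12, 2)
  clear (1,0): R1 −= (3)R0 → (0, 6, 9)
  clear (2,0): R2 −= (3)R0 → (0, 4, 11)
pivot(1,1)=6: scale R1 → (0, 1, 8)
  clear (0,1): R0 −= (12)R1 → (1, 0, 10)
  clear (2,1): R2 −= (4)R1 → (0, 0, 5)
pivot(2,2)=5: scale R2 → (0, 0, 1)
  clear (0,2): R0 −= (10)R2 → (1, 0, 0)
  clear (1,2): R1 −= (8)R2 → (0, 1, 0)

rank = 3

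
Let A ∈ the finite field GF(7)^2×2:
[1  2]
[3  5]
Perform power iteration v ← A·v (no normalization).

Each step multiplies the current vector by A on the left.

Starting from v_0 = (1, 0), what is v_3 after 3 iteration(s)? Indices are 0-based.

v_3 = (1, 6)

v_0 = (1, 0).
v_1 = A·v_0 = (1, 3).
v_2 = A·v_1 = (0, 4).
v_3 = A·v_2 = (1, 6).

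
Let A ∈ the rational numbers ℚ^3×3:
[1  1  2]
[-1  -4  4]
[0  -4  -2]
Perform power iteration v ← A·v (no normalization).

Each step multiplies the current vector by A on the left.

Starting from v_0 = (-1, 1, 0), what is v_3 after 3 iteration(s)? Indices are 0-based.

v_0 = (-1, 1, 0).
v_1 = A·v_0 = (0, -3, -4).
v_2 = A·v_1 = (-11, -4, 20).
v_3 = A·v_2 = (25, 107, -24).

v_3 = (25, 107, -24)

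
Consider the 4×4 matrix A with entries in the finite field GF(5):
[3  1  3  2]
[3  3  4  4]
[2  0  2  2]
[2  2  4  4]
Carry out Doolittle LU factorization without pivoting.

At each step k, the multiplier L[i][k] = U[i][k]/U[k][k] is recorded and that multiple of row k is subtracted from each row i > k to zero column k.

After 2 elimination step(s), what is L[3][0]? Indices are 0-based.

Step 1: pivot at (0,0) is 3.
  row1 ← row1 − (1)·row0  ⇒  L[1][0]=1, U row1=(0, 2, 1, 2)
  row2 ← row2 − (4)·row0  ⇒  L[2][0]=4, U row2=(0, 1, 0, 4)
  row3 ← row3 − (4)·row0  ⇒  L[3][0]=4, U row3=(0, 3, 2, 1)
Step 2: pivot at (1,1) is 2.
  row2 ← row2 − (3)·row1  ⇒  L[2][1]=3, U row2=(0, 0, 2, 3)
  row3 ← row3 − (4)·row1  ⇒  L[3][1]=4, U row3=(0, 0, 3, 3)

L[3][0] = 4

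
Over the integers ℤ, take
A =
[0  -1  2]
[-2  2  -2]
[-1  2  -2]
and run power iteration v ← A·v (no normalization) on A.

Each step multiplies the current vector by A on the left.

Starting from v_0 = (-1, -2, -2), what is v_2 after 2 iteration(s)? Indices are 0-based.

v_0 = (-1, -2, -2).
v_1 = A·v_0 = (-2, 2, 1).
v_2 = A·v_1 = (0, 6, 4).

v_2 = (0, 6, 4)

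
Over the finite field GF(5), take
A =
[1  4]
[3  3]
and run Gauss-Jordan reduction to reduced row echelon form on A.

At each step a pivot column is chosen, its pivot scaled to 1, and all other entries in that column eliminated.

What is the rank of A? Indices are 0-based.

step 1: normalize row 0 (÷1) = (1, 4)
  row 1: subtract 3×row0 = (0, 1)
step 2: normalize row 1 (÷1) = (0, 1)
  row 0: subtract 4×row1 = (1, 0)

rank = 2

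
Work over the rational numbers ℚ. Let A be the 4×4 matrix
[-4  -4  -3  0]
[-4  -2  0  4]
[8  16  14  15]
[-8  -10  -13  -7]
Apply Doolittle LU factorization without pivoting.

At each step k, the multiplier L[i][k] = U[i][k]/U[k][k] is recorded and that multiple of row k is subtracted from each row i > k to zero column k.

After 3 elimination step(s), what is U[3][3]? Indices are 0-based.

k=0: U[0][0]=-4
  eliminate (1,0): mult=1, new row 1: (0, 2, 3, 4); set L[1][0]=1
  eliminate (2,0): mult=-2, new row 2: (0, 8, 8, 15); set L[2][0]=-2
  eliminate (3,0): mult=2, new row 3: (0, -2, -7, -7); set L[3][0]=2
k=1: U[1][1]=2
  eliminate (2,1): mult=4, new row 2: (0, 0, -4, -1); set L[2][1]=4
  eliminate (3,1): mult=-1, new row 3: (0, 0, -4, -3); set L[3][1]=-1
k=2: U[2][2]=-4
  eliminate (3,2): mult=1, new row 3: (0, 0, 0, -2); set L[3][2]=1

U[3][3] = -2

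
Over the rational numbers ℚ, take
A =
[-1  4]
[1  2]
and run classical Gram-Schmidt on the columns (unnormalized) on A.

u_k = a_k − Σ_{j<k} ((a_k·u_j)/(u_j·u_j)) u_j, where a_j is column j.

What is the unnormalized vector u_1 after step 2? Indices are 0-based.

u_1 = (3, 3)

Step 1: u_0 = a_0 = (-1, 1).
Step 2: u_1 = a_1 − (-1)·u_0 = (3, 3).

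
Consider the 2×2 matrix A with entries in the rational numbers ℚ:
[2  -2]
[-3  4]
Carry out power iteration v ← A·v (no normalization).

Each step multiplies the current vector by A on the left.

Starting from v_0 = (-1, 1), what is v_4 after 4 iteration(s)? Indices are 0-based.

v_4 = (-700, 1276)

v_0 = (-1, 1).
v_1 = A·v_0 = (-4, 7).
v_2 = A·v_1 = (-22, 40).
v_3 = A·v_2 = (-124, 226).
v_4 = A·v_3 = (-700, 1276).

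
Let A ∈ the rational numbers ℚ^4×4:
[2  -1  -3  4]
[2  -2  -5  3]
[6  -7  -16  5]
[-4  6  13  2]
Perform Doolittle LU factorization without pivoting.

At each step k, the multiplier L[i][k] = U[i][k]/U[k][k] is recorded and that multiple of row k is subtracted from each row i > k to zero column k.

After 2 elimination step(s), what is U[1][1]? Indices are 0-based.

U[1][1] = -1

k=0: U[0][0]=2
  eliminate (1,0): mult=1, new row 1: (0, -1, -2, -1); set L[1][0]=1
  eliminate (2,0): mult=3, new row 2: (0, -4, -7, -7); set L[2][0]=3
  eliminate (3,0): mult=-2, new row 3: (0, 4, 7, 10); set L[3][0]=-2
k=1: U[1][1]=-1
  eliminate (2,1): mult=4, new row 2: (0, 0, 1, -3); set L[2][1]=4
  eliminate (3,1): mult=-4, new row 3: (0, 0, -1, 6); set L[3][1]=-4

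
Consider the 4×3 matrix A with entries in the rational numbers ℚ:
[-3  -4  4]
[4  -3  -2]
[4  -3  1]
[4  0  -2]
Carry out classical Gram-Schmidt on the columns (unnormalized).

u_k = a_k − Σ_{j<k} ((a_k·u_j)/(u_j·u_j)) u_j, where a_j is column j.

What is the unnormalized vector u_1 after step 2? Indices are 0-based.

u_1 = (-88/19, -41/19, -41/19, 16/19)

Step 1: u_0 = a_0 = (-3, 4, 4, 4).
Step 2: u_1 = a_1 − (-4/19)·u_0 = (-88/19, -41/19, -41/19, 16/19).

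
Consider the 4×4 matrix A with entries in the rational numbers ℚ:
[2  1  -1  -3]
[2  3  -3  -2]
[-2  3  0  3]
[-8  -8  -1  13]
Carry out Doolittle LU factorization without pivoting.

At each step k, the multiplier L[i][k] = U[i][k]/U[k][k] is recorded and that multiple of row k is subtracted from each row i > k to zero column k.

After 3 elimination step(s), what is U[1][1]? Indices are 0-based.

[col 0] pivot 2
  R1 -= 1*R0 → (0, 2, -2, 1)  (L[1][0] := 1)
  R2 -= -1*R0 → (0, 4, -1, 0)  (L[2][0] := -1)
  R3 -= -4*R0 → (0, -4, -5, 1)  (L[3][0] := -4)
[col 1] pivot 2
  R2 -= 2*R1 → (0, 0, 3, -2)  (L[2][1] := 2)
  R3 -= -2*R1 → (0, 0, -9, 3)  (L[3][1] := -2)
[col 2] pivot 3
  R3 -= -3*R2 → (0, 0, 0, -3)  (L[3][2] := -3)

U[1][1] = 2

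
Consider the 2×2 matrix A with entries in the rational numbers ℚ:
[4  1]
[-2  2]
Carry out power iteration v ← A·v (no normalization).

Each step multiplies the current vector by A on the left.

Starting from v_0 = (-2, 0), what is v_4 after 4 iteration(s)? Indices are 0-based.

v_4 = (-248, 384)

v_0 = (-2, 0).
v_1 = A·v_0 = (-8, 4).
v_2 = A·v_1 = (-28, 24).
v_3 = A·v_2 = (-88, 104).
v_4 = A·v_3 = (-248, 384).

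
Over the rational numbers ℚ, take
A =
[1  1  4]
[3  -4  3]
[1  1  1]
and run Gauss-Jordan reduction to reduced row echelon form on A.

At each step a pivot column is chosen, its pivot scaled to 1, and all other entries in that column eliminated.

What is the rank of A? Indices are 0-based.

[1] R0 /= 1  ⇒  (1, 1, 4)
     R1 -= 3·R0  ⇒  (0, -7, -9)
     R2 -= 1·R0  ⇒  (0, 0, -3)
[2] R1 /= -7  ⇒  (0, 1, 9/7)
     R0 -= 1·R1  ⇒  (1, 0, 19/7)
[3] R2 /= -3  ⇒  (0, 0, 1)
     R0 -= 19/7·R2  ⇒  (1, 0, 0)
     R1 -= 9/7·R2  ⇒  (0, 1, 0)

rank = 3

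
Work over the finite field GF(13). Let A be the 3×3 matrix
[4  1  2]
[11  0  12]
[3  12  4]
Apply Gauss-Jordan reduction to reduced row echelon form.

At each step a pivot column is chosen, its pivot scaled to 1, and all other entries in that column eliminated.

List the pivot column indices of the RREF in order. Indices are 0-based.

pivot columns: 0, 1, 2

step 1: normalize row 0 (÷4) = (1, 10, 7)
  row 1: subtract 11×row0 = (0, 7, 0)
  row 2: subtract 3×row0 = (0, 8, 9)
step 2: normalize row 1 (÷7) = (0, 1, 0)
  row 0: subtract 10×row1 = (1, 0, 7)
  row 2: subtract 8×row1 = (0, 0, 9)
step 3: normalize row 2 (÷9) = (0, 0, 1)
  row 0: subtract 7×row2 = (1, 0, 0)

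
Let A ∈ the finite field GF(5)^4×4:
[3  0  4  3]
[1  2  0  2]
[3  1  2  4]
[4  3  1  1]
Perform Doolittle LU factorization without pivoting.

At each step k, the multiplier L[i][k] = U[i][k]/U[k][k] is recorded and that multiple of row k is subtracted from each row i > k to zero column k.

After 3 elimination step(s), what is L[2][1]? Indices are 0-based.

k=0: U[0][0]=3
  eliminate (1,0): mult=2, new row 1: (0, 2, 2, 1); set L[1][0]=2
  eliminate (2,0): mult=1, new row 2: (0, 1, 3, 1); set L[2][0]=1
  eliminate (3,0): mult=3, new row 3: (0, 3, 4, 2); set L[3][0]=3
k=1: U[1][1]=2
  eliminate (2,1): mult=3, new row 2: (0, 0, 2, 3); set L[2][1]=3
  eliminate (3,1): mult=4, new row 3: (0, 0, 1, 3); set L[3][1]=4
k=2: U[2][2]=2
  eliminate (3,2): mult=3, new row 3: (0, 0, 0, 4); set L[3][2]=3

L[2][1] = 3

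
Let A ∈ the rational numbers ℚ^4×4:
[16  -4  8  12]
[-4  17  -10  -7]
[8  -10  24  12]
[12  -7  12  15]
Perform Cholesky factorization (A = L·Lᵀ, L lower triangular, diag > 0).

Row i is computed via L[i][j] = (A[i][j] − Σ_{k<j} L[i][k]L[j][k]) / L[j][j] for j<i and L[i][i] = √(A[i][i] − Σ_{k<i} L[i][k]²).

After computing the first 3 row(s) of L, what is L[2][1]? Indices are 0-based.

Step 1: L[0][0] = √(16) = 4.
  L[1][0] = (-4) / L[0][0] = -1.
Step 2: L[1][1] = √(16) = 4.
  L[2][0] = (8) / L[0][0] = 2.
  L[2][1] = (-8) / L[1][1] = -2.
Step 3: L[2][2] = √(16) = 4.

L[2][1] = -2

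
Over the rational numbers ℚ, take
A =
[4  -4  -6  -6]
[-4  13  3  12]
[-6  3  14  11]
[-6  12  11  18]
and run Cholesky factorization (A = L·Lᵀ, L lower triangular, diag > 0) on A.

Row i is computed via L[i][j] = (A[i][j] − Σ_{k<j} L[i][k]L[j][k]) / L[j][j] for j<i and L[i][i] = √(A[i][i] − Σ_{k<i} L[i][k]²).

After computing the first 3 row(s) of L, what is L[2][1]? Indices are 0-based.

L[2][1] = -1

Step 1: L[0][0] = √(4) = 2.
  L[1][0] = (-4) / L[0][0] = -2.
Step 2: L[1][1] = √(9) = 3.
  L[2][0] = (-6) / L[0][0] = -3.
  L[2][1] = (-3) / L[1][1] = -1.
Step 3: L[2][2] = √(4) = 2.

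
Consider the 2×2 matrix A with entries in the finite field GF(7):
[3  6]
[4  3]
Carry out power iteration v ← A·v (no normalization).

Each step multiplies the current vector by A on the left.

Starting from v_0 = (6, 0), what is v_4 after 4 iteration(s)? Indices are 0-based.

v_4 = (0, 5)

v_0 = (6, 0).
v_1 = A·v_0 = (4, 3).
v_2 = A·v_1 = (2, 4).
v_3 = A·v_2 = (2, 6).
v_4 = A·v_3 = (0, 5).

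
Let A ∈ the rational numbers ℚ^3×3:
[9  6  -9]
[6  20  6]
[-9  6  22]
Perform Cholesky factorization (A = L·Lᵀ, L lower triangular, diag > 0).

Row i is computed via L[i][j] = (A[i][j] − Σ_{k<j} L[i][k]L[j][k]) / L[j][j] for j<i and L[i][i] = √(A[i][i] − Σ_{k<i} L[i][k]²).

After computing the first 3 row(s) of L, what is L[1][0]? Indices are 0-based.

Step 1: L[0][0] = √(9) = 3.
  L[1][0] = (6) / L[0][0] = 2.
Step 2: L[1][1] = √(16) = 4.
  L[2][0] = (-9) / L[0][0] = -3.
  L[2][1] = (12) / L[1][1] = 3.
Step 3: L[2][2] = √(4) = 2.

L[1][0] = 2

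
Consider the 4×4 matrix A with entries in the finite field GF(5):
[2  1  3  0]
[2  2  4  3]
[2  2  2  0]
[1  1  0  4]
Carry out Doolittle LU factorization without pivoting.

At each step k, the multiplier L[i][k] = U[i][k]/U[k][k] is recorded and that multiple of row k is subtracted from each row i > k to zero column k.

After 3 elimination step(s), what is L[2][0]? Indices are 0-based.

L[2][0] = 1

k=0: U[0][0]=2
  eliminate (1,0): mult=1, new row 1: (0, 1, 1, 3); set L[1][0]=1
  eliminate (2,0): mult=1, new row 2: (0, 1, 4, 0); set L[2][0]=1
  eliminate (3,0): mult=3, new row 3: (0, 3, 1, 4); set L[3][0]=3
k=1: U[1][1]=1
  eliminate (2,1): mult=1, new row 2: (0, 0, 3, 2); set L[2][1]=1
  eliminate (3,1): mult=3, new row 3: (0, 0, 3, 0); set L[3][1]=3
k=2: U[2][2]=3
  eliminate (3,2): mult=1, new row 3: (0, 0, 0, 3); set L[3][2]=1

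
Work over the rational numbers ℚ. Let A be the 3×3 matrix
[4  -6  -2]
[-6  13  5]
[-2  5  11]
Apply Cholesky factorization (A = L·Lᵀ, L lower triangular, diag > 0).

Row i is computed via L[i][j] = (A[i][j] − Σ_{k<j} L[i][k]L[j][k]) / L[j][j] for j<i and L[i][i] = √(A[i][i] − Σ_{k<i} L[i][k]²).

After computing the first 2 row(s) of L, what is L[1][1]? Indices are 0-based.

L[1][1] = 2

Step 1: L[0][0] = √(4) = 2.
  L[1][0] = (-6) / L[0][0] = -3.
Step 2: L[1][1] = √(4) = 2.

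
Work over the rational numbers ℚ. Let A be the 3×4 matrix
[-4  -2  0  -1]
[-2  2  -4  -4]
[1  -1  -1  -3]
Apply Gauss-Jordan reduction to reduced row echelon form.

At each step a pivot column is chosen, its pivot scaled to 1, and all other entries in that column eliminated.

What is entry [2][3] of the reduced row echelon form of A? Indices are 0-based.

M[2][3] = 5/3

step 1: normalize row 0 (÷-4) = (1, 1/2, 0, 1/4)
  row 1: subtract -2×row0 = (0, 3, -4, -7/2)
  row 2: subtract 1×row0 = (0, -3/2, -1, -13/4)
step 2: normalize row 1 (÷3) = (0, 1, -4/3, -7/6)
  row 0: subtract 1/2×row1 = (1, 0, 2/3, 5/6)
  row 2: subtract -3/2×row1 = (0, 0, -3, -5)
step 3: normalize row 2 (÷-3) = (0, 0, 1, 5/3)
  row 0: subtract 2/3×row2 = (1, 0, 0, -5/18)
  row 1: subtract -4/3×row2 = (0, 1, 0, 19/18)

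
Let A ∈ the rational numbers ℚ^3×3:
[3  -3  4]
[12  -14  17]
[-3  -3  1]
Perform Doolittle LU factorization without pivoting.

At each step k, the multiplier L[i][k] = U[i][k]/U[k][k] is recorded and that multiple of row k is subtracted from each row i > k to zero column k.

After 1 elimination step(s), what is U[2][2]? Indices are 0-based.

[col 0] pivot 3
  R1 -= 4*R0 → (0, -2, 1)  (L[1][0] := 4)
  R2 -= -1*R0 → (0, -6, 5)  (L[2][0] := -1)

U[2][2] = 5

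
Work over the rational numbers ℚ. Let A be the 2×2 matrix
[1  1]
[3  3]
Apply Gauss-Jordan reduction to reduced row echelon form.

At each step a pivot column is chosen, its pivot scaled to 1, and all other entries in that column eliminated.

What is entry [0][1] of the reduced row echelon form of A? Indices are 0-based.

pivot(0,0)=1: scale R0 → (1, 1)
  clear (1,0): R1 −= (3)R0 → (0, 0)
col 1: no nonzero at/below row 1; advance.

M[0][1] = 1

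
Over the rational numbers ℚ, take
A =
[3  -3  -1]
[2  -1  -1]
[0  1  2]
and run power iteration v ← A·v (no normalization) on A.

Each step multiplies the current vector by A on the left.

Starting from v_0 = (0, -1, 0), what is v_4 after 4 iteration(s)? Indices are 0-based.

v_0 = (0, -1, 0).
v_1 = A·v_0 = (3, 1, -1).
v_2 = A·v_1 = (7, 6, -1).
v_3 = A·v_2 = (4, 9, 4).
v_4 = A·v_3 = (-19, -5, 17).

v_4 = (-19, -5, 17)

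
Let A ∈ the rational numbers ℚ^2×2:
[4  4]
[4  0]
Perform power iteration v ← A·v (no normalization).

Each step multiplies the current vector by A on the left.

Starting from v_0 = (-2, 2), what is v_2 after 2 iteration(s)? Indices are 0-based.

v_2 = (-32, 0)

v_0 = (-2, 2).
v_1 = A·v_0 = (0, -8).
v_2 = A·v_1 = (-32, 0).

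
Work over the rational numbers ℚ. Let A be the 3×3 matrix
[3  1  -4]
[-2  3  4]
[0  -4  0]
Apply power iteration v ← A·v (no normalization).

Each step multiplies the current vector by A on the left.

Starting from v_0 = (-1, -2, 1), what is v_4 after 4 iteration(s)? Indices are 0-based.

v_0 = (-1, -2, 1).
v_1 = A·v_0 = (-9, 0, 8).
v_2 = A·v_1 = (-59, 50, 0).
v_3 = A·v_2 = (-127, 268, -200).
v_4 = A·v_3 = (687, 258, -1072).

v_4 = (687, 258, -1072)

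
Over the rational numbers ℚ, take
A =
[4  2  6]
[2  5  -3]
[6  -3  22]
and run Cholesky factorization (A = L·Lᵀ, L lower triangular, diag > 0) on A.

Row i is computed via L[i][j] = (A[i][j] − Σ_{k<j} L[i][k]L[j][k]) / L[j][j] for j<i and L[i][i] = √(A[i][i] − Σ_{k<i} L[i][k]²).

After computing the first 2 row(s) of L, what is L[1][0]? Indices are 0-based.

L[1][0] = 1

Step 1: L[0][0] = √(4) = 2.
  L[1][0] = (2) / L[0][0] = 1.
Step 2: L[1][1] = √(4) = 2.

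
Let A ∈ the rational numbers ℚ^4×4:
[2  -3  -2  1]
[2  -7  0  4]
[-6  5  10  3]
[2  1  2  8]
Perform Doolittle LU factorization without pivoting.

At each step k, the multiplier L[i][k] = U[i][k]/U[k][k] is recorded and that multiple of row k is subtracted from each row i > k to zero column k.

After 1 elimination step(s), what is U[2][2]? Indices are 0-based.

U[2][2] = 4

k=0: U[0][0]=2
  eliminate (1,0): mult=1, new row 1: (0, -4, 2, 3); set L[1][0]=1
  eliminate (2,0): mult=-3, new row 2: (0, -4, 4, 6); set L[2][0]=-3
  eliminate (3,0): mult=1, new row 3: (0, 4, 4, 7); set L[3][0]=1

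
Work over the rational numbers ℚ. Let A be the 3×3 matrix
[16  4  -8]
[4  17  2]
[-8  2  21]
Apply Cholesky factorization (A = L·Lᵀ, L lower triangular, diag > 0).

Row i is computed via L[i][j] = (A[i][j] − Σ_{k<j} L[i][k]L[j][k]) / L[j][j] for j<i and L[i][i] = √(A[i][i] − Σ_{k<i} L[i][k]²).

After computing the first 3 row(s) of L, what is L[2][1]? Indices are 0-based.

Step 1: L[0][0] = √(16) = 4.
  L[1][0] = (4) / L[0][0] = 1.
Step 2: L[1][1] = √(16) = 4.
  L[2][0] = (-8) / L[0][0] = -2.
  L[2][1] = (4) / L[1][1] = 1.
Step 3: L[2][2] = √(16) = 4.

L[2][1] = 1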